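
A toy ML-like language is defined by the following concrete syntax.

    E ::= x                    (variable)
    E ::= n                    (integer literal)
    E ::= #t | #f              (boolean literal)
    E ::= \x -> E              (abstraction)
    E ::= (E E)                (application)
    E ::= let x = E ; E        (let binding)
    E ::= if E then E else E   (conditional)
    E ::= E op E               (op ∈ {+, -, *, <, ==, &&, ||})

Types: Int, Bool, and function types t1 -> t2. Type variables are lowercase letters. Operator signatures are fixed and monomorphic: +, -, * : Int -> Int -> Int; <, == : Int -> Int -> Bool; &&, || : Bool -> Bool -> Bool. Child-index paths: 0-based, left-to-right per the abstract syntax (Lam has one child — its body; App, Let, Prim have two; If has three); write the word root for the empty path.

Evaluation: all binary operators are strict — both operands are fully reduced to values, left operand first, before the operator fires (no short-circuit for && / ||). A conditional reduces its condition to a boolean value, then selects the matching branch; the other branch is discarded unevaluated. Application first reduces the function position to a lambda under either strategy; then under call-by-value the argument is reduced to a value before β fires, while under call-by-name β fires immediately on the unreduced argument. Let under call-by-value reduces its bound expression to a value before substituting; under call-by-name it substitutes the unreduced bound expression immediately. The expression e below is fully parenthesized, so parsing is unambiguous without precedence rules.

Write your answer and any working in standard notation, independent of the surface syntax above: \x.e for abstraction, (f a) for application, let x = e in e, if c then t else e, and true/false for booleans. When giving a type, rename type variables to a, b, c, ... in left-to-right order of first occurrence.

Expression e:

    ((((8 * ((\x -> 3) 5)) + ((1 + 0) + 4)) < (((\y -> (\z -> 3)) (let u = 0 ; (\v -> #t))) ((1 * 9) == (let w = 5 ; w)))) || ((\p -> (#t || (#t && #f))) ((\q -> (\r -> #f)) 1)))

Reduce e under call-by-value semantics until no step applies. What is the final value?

Working:
step 0: ((((8 * ((\x.3) 5)) + ((1 + 0) + 4)) < (((\y.(\z.3)) (let u = 0 in (\v.true))) ((1 * 9) == (let w = 5 in w)))) || ((\p.(true || (true && false))) ((\q.(\r.false)) 1)))
step 1: [beta@0.0.0.1] ((((8 * 3) + ((1 + 0) + 4)) < (((\y.(\z.3)) (let u = 0 in (\v.true))) ((1 * 9) == (let w = 5 in w)))) || ((\p.(true || (true && false))) ((\q.(\r.false)) 1)))
step 2: [delta@0.0.0] (((24 + ((1 + 0) + 4)) < (((\y.(\z.3)) (let u = 0 in (\v.true))) ((1 * 9) == (let w = 5 in w)))) || ((\p.(true || (true && false))) ((\q.(\r.false)) 1)))
step 3: [delta@0.0.1.0] (((24 + (1 + 4)) < (((\y.(\z.3)) (let u = 0 in (\v.true))) ((1 * 9) == (let w = 5 in w)))) || ((\p.(true || (true && false))) ((\q.(\r.false)) 1)))
step 4: [delta@0.0.1] (((24 + 5) < (((\y.(\z.3)) (let u = 0 in (\v.true))) ((1 * 9) == (let w = 5 in w)))) || ((\p.(true || (true && false))) ((\q.(\r.false)) 1)))
step 5: [delta@0.0] ((29 < (((\y.(\z.3)) (let u = 0 in (\v.true))) ((1 * 9) == (let w = 5 in w)))) || ((\p.(true || (true && false))) ((\q.(\r.false)) 1)))
step 6: [let@0.1.0.1] ((29 < (((\y.(\z.3)) (\v.true)) ((1 * 9) == (let w = 5 in w)))) || ((\p.(true || (true && false))) ((\q.(\r.false)) 1)))
step 7: [beta@0.1.0] ((29 < ((\z.3) ((1 * 9) == (let w = 5 in w)))) || ((\p.(true || (true && false))) ((\q.(\r.false)) 1)))
step 8: [delta@0.1.1.0] ((29 < ((\z.3) (9 == (let w = 5 in w)))) || ((\p.(true || (true && false))) ((\q.(\r.false)) 1)))
step 9: [let@0.1.1.1] ((29 < ((\z.3) (9 == 5))) || ((\p.(true || (true && false))) ((\q.(\r.false)) 1)))
step 10: [delta@0.1.1] ((29 < ((\z.3) false)) || ((\p.(true || (true && false))) ((\q.(\r.false)) 1)))
step 11: [beta@0.1] ((29 < 3) || ((\p.(true || (true && false))) ((\q.(\r.false)) 1)))
step 12: [delta@0] (false || ((\p.(true || (true && false))) ((\q.(\r.false)) 1)))
step 13: [beta@1.1] (false || ((\p.(true || (true && false))) (\r.false)))
step 14: [beta@1] (false || (true || (true && false)))
step 15: [delta@1.1] (false || (true || false))
step 16: [delta@1] (false || true)
step 17: [delta@root] true

Answer: true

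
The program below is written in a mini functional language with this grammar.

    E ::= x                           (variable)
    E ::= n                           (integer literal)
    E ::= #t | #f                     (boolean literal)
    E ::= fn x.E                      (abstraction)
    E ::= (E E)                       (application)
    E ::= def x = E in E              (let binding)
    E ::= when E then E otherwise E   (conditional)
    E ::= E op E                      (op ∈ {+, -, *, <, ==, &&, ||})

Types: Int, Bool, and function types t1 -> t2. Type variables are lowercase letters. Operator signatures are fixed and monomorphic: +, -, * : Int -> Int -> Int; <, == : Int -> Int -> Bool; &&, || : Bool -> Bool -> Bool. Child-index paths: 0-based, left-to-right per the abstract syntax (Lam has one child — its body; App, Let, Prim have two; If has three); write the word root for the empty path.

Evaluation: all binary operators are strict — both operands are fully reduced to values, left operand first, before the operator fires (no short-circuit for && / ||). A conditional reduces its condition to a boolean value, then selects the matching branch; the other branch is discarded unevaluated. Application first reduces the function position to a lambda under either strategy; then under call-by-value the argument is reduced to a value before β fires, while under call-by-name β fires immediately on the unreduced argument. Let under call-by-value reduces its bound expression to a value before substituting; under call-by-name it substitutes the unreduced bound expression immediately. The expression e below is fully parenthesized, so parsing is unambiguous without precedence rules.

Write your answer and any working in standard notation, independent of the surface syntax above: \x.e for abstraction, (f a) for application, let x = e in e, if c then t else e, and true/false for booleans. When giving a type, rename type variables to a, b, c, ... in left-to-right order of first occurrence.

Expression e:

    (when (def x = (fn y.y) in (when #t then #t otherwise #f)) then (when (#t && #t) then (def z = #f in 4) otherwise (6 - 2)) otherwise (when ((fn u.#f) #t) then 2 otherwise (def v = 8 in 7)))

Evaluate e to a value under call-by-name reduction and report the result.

Answer: 4

Trace:
step 0: (if (let x = (\y.y) in (if true then true else false)) then (if (true && true) then (let z = false in 4) else (6 - 2)) else (if ((\u.false) true) then 2 else (let v = 8 in 7)))
step 1: [let@0] (if (if true then true else false) then (if (true && true) then (let z = false in 4) else (6 - 2)) else (if ((\u.false) true) then 2 else (let v = 8 in 7)))
step 2: [if@0] (if true then (if (true && true) then (let z = false in 4) else (6 - 2)) else (if ((\u.false) true) then 2 else (let v = 8 in 7)))
step 3: [if@root] (if (true && true) then (let z = false in 4) else (6 - 2))
step 4: [delta@0] (if true then (let z = false in 4) else (6 - 2))
step 5: [if@root] (let z = false in 4)
step 6: [let@root] 4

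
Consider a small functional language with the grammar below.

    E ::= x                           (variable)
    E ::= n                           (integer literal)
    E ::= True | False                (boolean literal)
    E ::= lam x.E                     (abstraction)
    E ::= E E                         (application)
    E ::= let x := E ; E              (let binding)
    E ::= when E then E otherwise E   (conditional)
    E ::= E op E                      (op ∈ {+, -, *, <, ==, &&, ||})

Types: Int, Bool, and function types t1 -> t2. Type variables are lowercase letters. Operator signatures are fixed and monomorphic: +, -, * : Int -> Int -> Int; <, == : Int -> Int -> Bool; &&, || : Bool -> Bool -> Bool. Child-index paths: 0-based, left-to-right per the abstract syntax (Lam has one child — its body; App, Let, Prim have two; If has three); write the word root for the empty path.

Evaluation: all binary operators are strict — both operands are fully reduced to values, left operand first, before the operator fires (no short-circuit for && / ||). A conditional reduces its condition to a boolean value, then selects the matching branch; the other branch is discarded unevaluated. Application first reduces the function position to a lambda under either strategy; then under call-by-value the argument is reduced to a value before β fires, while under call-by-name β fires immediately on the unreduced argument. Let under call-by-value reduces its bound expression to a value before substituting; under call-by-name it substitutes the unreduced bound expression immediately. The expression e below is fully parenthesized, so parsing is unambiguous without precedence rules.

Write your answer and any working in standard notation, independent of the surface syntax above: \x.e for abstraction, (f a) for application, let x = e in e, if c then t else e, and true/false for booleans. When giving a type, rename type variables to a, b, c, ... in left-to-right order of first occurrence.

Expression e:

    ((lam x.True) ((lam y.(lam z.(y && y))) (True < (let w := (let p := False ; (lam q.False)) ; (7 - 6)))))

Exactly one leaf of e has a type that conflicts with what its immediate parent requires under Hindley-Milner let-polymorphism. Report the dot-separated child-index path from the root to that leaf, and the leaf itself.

Answer: 1.1.0 : true

Working:
\x._ : a -> Bool
y : b
  unify b ~ Bool
y : Bool
  unify Bool ~ Bool
\z._ : c -> Bool
\y._ : Bool -> c -> Bool
  unify Bool ~ Int
  FAIL: mismatch Bool ~ Int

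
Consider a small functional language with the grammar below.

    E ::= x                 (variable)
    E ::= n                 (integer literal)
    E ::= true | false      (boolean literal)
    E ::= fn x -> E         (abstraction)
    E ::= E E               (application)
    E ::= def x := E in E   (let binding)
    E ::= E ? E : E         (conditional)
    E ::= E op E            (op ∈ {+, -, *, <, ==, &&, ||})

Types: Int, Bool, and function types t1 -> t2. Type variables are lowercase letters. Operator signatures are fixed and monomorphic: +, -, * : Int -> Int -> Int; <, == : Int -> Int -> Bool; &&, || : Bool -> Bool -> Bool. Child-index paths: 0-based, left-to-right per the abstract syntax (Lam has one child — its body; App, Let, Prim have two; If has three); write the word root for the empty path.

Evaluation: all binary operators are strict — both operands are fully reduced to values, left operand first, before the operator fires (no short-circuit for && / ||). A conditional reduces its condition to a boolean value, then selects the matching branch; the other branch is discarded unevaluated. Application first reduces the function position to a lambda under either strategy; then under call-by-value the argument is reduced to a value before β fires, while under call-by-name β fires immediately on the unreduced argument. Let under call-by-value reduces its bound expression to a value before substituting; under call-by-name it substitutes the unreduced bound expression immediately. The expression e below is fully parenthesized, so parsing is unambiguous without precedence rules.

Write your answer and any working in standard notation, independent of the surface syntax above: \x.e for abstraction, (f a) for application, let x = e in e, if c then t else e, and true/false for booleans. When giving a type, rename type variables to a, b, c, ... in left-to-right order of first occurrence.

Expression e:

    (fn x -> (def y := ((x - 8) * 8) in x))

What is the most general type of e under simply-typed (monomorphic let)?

Answer: Int -> Int

Trace:
x : a
  unify a ~ Int
  unify Int ~ Int
  unify Int ~ Int
  unify Int ~ Int
let y : Int
x : Int
\x._ : Int -> Int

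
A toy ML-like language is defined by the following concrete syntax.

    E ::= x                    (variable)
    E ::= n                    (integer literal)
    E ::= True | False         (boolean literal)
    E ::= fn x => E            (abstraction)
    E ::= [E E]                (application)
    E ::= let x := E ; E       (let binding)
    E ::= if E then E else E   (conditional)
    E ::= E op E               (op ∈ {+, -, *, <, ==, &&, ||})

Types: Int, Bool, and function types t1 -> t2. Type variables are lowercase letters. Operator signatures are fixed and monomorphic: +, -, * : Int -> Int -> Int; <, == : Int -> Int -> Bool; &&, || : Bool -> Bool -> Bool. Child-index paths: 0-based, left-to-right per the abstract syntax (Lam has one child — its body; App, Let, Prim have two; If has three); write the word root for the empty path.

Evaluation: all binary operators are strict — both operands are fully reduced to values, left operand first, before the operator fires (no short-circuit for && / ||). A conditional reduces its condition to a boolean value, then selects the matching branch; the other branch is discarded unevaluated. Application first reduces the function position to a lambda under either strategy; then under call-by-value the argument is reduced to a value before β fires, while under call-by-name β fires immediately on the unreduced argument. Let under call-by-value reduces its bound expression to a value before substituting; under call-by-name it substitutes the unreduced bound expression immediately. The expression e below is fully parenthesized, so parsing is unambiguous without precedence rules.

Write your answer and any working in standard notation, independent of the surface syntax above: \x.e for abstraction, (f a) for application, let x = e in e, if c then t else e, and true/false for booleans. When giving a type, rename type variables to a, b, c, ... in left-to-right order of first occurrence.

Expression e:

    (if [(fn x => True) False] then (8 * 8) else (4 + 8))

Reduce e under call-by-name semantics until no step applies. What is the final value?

Answer: 64

Working:
step 0: (if ((\x.true) false) then (8 * 8) else (4 + 8))
step 1: [beta@0] (if true then (8 * 8) else (4 + 8))
step 2: [if@root] (8 * 8)
step 3: [delta@root] 64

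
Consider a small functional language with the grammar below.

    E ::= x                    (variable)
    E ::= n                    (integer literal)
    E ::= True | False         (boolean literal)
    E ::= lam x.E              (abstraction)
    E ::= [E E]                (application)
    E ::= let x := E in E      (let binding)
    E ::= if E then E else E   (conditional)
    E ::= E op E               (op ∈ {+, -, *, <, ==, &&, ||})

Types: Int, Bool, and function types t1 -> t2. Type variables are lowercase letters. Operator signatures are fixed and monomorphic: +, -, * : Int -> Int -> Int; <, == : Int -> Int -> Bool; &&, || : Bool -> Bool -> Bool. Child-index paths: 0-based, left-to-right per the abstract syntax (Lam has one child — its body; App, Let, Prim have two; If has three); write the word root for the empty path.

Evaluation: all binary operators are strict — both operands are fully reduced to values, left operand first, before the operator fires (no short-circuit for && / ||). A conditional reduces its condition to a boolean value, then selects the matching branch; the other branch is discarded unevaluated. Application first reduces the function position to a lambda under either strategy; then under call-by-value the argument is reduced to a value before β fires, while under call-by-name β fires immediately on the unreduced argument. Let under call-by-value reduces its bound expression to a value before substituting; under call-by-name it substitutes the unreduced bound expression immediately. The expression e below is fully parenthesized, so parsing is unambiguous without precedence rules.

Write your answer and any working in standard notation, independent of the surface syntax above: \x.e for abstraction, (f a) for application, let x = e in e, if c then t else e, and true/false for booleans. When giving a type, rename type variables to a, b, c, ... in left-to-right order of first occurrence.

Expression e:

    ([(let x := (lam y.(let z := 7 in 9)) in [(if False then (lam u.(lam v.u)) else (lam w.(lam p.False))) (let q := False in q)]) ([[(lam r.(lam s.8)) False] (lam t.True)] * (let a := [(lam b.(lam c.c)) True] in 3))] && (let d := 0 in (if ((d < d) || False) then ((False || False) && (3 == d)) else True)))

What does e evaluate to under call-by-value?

Answer: false

Trace:
step 0: (((let x = (\y.(let z = 7 in 9)) in ((if false then (\u.(\v.u)) else (\w.(\p.false))) (let q = false in q))) ((((\r.(\s.8)) false) (\t.true)) * (let a = ((\b.(\c.c)) true) in 3))) && (let d = 0 in (if ((d < d) || false) then ((false || false) && (3 == d)) else true)))
step 1: [let@0.0] ((((if false then (\u.(\v.u)) else (\w.(\p.false))) (let q = false in q)) ((((\r.(\s.8)) false) (\t.true)) * (let a = ((\b.(\c.c)) true) in 3))) && (let d = 0 in (if ((d < d) || false) then ((false || false) && (3 == d)) else true)))
step 2: [if@0.0.0] ((((\w.(\p.false)) (let q = false in q)) ((((\r.(\s.8)) false) (\t.true)) * (let a = ((\b.(\c.c)) true) in 3))) && (let d = 0 in (if ((d < d) || false) then ((false || false) && (3 == d)) else true)))
step 3: [let@0.0.1] ((((\w.(\p.false)) false) ((((\r.(\s.8)) false) (\t.true)) * (let a = ((\b.(\c.c)) true) in 3))) && (let d = 0 in (if ((d < d) || false) then ((false || false) && (3 == d)) else true)))
step 4: [beta@0.0] (((\p.false) ((((\r.(\s.8)) false) (\t.true)) * (let a = ((\b.(\c.c)) true) in 3))) && (let d = 0 in (if ((d < d) || false) then ((false || false) && (3 == d)) else true)))
step 5: [beta@0.1.0.0] (((\p.false) (((\s.8) (\t.true)) * (let a = ((\b.(\c.c)) true) in 3))) && (let d = 0 in (if ((d < d) || false) then ((false || false) && (3 == d)) else true)))
step 6: [beta@0.1.0] (((\p.false) (8 * (let a = ((\b.(\c.c)) true) in 3))) && (let d = 0 in (if ((d < d) || false) then ((false || false) && (3 == d)) else true)))
step 7: [beta@0.1.1.0] (((\p.false) (8 * (let a = (\c.c) in 3))) && (let d = 0 in (if ((d < d) || false) then ((false || false) && (3 == d)) else true)))
step 8: [let@0.1.1] (((\p.false) (8 * 3)) && (let d = 0 in (if ((d < d) || false) then ((false || false) && (3 == d)) else true)))
step 9: [delta@0.1] (((\p.false) 24) && (let d = 0 in (if ((d < d) || false) then ((false || false) && (3 == d)) else true)))
step 10: [beta@0] (false && (let d = 0 in (if ((d < d) || false) then ((false || false) && (3 == d)) else true)))
step 11: [let@1] (false && (if ((0 < 0) || false) then ((false || false) && (3 == 0)) else true))
step 12: [delta@1.0.0] (false && (if (false || false) then ((false || false) && (3 == 0)) else true))
step 13: [delta@1.0] (false && (if false then ((false || false) && (3 == 0)) else true))
step 14: [if@1] (false && true)
step 15: [delta@root] false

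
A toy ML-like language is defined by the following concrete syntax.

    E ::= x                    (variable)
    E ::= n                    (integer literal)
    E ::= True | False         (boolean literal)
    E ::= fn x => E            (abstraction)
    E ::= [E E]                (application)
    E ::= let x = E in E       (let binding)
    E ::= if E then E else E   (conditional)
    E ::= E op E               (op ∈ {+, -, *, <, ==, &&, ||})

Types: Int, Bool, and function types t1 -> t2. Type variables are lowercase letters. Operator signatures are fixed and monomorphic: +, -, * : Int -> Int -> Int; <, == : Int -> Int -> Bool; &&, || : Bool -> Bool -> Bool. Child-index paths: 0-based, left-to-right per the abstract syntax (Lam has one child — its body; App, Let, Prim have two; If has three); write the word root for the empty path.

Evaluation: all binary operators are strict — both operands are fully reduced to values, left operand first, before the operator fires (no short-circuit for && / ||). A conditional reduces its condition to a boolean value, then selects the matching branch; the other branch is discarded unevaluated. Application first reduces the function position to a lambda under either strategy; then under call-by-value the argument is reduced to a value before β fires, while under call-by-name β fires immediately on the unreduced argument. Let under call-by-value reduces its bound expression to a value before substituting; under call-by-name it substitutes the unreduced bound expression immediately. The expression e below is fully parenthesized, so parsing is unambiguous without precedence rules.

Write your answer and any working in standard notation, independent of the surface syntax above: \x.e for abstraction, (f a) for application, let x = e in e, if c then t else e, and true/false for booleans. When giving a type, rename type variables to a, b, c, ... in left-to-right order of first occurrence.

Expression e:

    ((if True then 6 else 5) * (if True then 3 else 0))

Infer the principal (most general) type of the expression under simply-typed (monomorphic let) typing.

Answer: Int

Working:
  unify Bool ~ Bool
  unify Int ~ Int
  unify Int ~ Int
  unify Bool ~ Bool
  unify Int ~ Int
  unify Int ~ Int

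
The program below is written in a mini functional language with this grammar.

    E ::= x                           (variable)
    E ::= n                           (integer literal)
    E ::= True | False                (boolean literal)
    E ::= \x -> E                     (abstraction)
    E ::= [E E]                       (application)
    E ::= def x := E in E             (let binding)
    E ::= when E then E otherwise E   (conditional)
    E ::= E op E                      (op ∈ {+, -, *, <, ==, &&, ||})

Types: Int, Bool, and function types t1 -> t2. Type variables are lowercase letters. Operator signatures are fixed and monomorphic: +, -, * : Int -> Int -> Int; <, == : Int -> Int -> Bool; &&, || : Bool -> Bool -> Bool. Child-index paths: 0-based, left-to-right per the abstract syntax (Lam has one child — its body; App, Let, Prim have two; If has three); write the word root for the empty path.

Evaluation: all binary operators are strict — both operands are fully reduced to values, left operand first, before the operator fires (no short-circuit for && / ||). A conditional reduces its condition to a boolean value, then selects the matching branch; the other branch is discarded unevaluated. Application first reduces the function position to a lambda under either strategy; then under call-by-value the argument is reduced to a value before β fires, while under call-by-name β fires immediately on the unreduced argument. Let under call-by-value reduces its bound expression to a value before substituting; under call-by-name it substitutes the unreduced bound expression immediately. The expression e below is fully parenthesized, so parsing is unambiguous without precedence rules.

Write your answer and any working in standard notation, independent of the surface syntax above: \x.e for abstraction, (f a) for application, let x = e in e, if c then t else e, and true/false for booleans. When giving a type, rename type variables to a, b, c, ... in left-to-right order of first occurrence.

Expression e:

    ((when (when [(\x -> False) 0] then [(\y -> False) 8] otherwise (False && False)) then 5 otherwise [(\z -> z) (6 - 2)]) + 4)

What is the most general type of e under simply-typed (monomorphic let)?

Trace:
\x._ : a -> Bool
  unify a -> Bool ~ Int -> b
  unify a ~ Int
  unify Bool ~ b
_ _ : Bool
  unify Bool ~ Bool
\y._ : c -> Bool
  unify c -> Bool ~ Int -> d
  unify c ~ Int
  unify Bool ~ d
_ _ : Bool
  unify Bool ~ Bool
  unify Bool ~ Bool
  unify Bool ~ Bool
  unify Bool ~ Bool
z : e
\z._ : e -> e
  unify Int ~ Int
  unify Int ~ Int
  unify e -> e ~ Int -> f
  unify e ~ Int
  unify Int ~ f
_ _ : Int
  unify Int ~ Int
  unify Int ~ Int
  unify Int ~ Int

Answer: Int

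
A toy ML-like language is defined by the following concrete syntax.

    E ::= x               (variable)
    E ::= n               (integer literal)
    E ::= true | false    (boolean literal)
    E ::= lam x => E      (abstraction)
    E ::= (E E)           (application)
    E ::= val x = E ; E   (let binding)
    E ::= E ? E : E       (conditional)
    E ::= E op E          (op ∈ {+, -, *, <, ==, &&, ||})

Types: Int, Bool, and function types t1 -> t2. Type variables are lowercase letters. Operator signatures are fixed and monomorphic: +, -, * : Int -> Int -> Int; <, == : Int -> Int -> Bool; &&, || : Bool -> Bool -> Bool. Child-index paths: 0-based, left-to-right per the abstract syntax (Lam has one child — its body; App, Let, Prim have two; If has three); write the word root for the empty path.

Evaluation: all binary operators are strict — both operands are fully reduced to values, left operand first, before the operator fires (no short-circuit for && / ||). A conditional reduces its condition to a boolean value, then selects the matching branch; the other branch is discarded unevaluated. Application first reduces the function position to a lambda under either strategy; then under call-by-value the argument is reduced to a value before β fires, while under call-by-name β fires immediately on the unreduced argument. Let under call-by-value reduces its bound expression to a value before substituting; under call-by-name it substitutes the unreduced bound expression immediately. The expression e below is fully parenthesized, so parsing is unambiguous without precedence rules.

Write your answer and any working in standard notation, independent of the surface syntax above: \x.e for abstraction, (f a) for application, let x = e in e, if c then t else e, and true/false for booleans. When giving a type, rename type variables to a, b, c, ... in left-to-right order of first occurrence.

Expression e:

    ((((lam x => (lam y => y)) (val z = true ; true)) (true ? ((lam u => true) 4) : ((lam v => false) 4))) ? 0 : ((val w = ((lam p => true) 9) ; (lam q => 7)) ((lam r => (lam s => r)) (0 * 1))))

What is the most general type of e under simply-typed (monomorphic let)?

Answer: Int

Trace:
y : b
\y._ : b -> b
\x._ : a -> b -> b
let z : Bool
  unify a -> b -> b ~ Bool -> c
  unify a ~ Bool
  unify b -> b ~ c
_ _ : b -> b
  unify Bool ~ Bool
\u._ : d -> Bool
  unify d -> Bool ~ Int -> e
  unify d ~ Int
  unify Bool ~ e
_ _ : Bool
\v._ : f -> Bool
  unify f -> Bool ~ Int -> g
  unify f ~ Int
  unify Bool ~ g
_ _ : Bool
  unify Bool ~ Bool
  unify b -> b ~ Bool -> h
  unify b ~ Bool
  unify Bool ~ h
_ _ : Bool
  unify Bool ~ Bool
\p._ : i -> Bool
  unify i -> Bool ~ Int -> j
  unify i ~ Int
  unify Bool ~ j
_ _ : Bool
let w : Bool
\q._ : k -> Int
r : l
\s._ : m -> l
\r._ : l -> m -> l
  unify Int ~ Int
  unify Int ~ Int
  unify l -> m -> l ~ Int -> n
  unify l ~ Int
  unify m -> Int ~ n
_ _ : m -> Int
  unify k -> Int ~ (m -> Int) -> o
  unify k ~ m -> Int
  unify Int ~ o
_ _ : Int
  unify Int ~ Int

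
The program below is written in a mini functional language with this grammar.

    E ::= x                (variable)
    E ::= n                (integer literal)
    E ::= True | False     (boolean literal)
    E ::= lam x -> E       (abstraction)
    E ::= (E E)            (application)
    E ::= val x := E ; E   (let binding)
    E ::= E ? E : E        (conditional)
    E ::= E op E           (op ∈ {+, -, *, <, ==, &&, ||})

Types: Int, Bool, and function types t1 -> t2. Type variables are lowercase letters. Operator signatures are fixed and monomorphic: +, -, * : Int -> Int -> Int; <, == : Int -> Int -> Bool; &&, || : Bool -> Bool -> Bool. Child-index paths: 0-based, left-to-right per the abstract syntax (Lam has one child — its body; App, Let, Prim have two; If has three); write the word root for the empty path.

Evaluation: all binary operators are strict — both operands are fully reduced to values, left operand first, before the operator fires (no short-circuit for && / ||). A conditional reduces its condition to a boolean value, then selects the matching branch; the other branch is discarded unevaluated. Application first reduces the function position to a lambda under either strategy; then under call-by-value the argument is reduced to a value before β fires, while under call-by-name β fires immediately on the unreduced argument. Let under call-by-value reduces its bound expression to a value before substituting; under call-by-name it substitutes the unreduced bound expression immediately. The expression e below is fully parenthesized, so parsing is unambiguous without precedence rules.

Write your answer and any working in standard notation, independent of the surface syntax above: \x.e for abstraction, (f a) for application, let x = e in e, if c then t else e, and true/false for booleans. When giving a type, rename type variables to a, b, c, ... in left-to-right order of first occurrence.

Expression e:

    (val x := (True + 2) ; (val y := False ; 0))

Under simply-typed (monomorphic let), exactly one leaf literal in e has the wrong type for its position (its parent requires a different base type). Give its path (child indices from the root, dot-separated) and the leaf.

Answer: 0.0 : true

Working:
  unify Bool ~ Int
  FAIL: mismatch Bool ~ Int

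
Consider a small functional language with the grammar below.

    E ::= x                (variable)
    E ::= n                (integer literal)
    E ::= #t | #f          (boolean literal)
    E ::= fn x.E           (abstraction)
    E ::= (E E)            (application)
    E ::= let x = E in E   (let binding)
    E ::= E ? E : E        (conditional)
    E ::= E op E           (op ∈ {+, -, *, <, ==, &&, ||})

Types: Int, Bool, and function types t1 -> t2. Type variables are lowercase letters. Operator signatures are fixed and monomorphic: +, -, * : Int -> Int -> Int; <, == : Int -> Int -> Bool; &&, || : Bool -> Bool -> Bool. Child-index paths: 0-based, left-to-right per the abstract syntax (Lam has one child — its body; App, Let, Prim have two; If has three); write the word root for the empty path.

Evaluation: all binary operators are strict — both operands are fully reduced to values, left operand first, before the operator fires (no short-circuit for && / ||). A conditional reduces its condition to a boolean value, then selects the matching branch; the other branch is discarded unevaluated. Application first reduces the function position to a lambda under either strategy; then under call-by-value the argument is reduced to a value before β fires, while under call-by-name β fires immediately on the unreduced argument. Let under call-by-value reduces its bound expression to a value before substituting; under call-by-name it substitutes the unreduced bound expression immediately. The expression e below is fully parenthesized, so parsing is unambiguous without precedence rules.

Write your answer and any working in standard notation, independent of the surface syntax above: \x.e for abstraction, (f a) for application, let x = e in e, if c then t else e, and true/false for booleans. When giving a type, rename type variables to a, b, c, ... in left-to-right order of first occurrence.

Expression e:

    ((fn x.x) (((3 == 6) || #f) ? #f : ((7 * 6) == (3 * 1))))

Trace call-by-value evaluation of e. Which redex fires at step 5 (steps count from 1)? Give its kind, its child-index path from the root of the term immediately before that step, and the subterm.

Answer: delta at 1.1 : (3 * 1)

Derivation:
step 0: ((\x.x) (if ((3 == 6) || false) then false else ((7 * 6) == (3 * 1))))
step 1: [delta@1.0.0] ((\x.x) (if (false || false) then false else ((7 * 6) == (3 * 1))))
step 2: [delta@1.0] ((\x.x) (if false then false else ((7 * 6) == (3 * 1))))
step 3: [if@1] ((\x.x) ((7 * 6) == (3 * 1)))
step 4: [delta@1.0] ((\x.x) (42 == (3 * 1)))
step 5: [delta@1.1] ((\x.x) (42 == 3))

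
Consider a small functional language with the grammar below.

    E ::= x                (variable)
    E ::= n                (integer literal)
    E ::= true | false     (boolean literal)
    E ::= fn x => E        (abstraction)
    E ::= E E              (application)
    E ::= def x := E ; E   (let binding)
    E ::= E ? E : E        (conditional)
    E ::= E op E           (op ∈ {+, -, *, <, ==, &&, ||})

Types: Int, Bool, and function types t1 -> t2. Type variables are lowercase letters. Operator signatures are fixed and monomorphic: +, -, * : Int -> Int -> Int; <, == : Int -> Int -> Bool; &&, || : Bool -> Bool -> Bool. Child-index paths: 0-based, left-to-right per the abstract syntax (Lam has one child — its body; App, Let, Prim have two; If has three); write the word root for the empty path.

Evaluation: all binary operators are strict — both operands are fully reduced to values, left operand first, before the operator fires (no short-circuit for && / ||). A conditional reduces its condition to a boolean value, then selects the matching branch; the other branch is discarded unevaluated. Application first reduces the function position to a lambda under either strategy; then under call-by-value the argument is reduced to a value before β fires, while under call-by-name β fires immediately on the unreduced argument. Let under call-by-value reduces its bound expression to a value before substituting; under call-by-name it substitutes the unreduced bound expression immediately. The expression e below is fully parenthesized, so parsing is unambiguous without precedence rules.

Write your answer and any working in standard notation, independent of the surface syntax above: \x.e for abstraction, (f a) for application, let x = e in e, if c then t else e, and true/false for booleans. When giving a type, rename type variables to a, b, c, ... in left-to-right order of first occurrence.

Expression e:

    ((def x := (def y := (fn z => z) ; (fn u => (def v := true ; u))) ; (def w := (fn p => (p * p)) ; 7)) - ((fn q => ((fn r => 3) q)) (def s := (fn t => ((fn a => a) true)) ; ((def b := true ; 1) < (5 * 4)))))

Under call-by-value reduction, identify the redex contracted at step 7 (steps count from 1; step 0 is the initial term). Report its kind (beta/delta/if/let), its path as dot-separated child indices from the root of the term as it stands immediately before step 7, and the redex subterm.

Working:
step 0: ((let x = (let y = (\z.z) in (\u.(let v = true in u))) in (let w = (\p.(p * p)) in 7)) - ((\q.((\r.3) q)) (let s = (\t.((\a.a) true)) in ((let b = true in 1) < (5 * 4)))))
step 1: [let@0.0] ((let x = (\u.(let v = true in u)) in (let w = (\p.(p * p)) in 7)) - ((\q.((\r.3) q)) (let s = (\t.((\a.a) true)) in ((let b = true in 1) < (5 * 4)))))
step 2: [let@0] ((let w = (\p.(p * p)) in 7) - ((\q.((\r.3) q)) (let s = (\t.((\a.a) true)) in ((let b = true in 1) < (5 * 4)))))
step 3: [let@0] (7 - ((\q.((\r.3) q)) (let s = (\t.((\a.a) true)) in ((let b = true in 1) < (5 * 4)))))
step 4: [let@1.1] (7 - ((\q.((\r.3) q)) ((let b = true in 1) < (5 * 4))))
step 5: [let@1.1.0] (7 - ((\q.((\r.3) q)) (1 < (5 * 4))))
step 6: [delta@1.1.1] (7 - ((\q.((\r.3) q)) (1 < 20)))
step 7: [delta@1.1] (7 - ((\q.((\r.3) q)) true))

Answer: delta at 1.1 : (1 < 20)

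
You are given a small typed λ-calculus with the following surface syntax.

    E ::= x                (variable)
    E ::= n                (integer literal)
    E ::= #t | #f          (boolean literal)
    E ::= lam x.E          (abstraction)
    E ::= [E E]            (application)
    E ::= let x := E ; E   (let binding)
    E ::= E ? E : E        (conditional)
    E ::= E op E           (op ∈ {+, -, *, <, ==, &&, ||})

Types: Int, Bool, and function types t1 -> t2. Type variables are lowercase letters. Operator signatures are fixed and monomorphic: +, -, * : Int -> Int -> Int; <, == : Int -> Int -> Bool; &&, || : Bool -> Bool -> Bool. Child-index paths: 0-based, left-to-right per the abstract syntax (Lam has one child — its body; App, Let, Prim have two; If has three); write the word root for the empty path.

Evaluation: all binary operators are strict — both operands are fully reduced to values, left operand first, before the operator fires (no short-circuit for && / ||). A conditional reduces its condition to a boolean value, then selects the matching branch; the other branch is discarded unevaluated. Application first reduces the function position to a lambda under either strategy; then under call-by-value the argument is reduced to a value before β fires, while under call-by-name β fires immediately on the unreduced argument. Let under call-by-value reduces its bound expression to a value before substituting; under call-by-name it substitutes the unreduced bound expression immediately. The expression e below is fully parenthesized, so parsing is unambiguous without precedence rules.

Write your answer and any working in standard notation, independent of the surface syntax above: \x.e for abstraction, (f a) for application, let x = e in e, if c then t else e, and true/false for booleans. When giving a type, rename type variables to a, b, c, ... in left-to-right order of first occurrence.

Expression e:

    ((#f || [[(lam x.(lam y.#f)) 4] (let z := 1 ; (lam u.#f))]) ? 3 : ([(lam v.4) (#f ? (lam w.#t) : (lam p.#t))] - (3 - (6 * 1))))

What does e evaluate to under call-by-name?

Answer: 7

Trace:
step 0: (if (false || (((\x.(\y.false)) 4) (let z = 1 in (\u.false)))) then 3 else (((\v.4) (if false then (\w.true) else (\p.true))) - (3 - (6 * 1))))
step 1: [beta@0.1.0] (if (false || ((\y.false) (let z = 1 in (\u.false)))) then 3 else (((\v.4) (if false then (\w.true) else (\p.true))) - (3 - (6 * 1))))
step 2: [beta@0.1] (if (false || false) then 3 else (((\v.4) (if false then (\w.true) else (\p.true))) - (3 - (6 * 1))))
step 3: [delta@0] (if false then 3 else (((\v.4) (if false then (\w.true) else (\p.true))) - (3 - (6 * 1))))
step 4: [if@root] (((\v.4) (if false then (\w.true) else (\p.true))) - (3 - (6 * 1)))
step 5: [beta@0] (4 - (3 - (6 * 1)))
step 6: [delta@1.1] (4 - (3 - 6))
step 7: [delta@1] (4 - -3)
step 8: [delta@root] 7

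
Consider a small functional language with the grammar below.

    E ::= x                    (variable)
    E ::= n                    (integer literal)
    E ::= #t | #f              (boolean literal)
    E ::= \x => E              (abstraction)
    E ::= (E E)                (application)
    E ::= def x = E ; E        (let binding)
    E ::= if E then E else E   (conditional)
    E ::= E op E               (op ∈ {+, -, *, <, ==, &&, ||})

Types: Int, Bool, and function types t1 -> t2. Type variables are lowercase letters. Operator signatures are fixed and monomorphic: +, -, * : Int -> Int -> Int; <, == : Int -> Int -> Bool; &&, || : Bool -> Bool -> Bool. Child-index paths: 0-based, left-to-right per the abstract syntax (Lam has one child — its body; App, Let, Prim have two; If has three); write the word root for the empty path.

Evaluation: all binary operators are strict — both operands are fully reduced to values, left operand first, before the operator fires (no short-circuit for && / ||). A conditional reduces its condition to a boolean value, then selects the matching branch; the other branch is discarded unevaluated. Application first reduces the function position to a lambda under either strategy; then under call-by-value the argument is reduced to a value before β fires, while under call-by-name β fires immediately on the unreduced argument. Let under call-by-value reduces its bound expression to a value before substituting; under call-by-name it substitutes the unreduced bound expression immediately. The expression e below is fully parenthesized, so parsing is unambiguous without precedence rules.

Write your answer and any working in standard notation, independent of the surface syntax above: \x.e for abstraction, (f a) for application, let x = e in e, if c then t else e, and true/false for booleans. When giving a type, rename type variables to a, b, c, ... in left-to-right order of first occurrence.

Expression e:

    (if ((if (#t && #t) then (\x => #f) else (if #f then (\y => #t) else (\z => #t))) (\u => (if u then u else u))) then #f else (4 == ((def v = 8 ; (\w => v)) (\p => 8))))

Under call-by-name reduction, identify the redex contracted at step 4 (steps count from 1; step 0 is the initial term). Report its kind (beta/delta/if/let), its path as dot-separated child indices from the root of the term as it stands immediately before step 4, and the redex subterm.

Trace:
step 0: (if ((if (true && true) then (\x.false) else (if false then (\y.true) else (\z.true))) (\u.(if u then u else u))) then false else (4 == ((let v = 8 in (\w.v)) (\p.8))))
step 1: [delta@0.0.0] (if ((if true then (\x.false) else (if false then (\y.true) else (\z.true))) (\u.(if u then u else u))) then false else (4 == ((let v = 8 in (\w.v)) (\p.8))))
step 2: [if@0.0] (if ((\x.false) (\u.(if u then u else u))) then false else (4 == ((let v = 8 in (\w.v)) (\p.8))))
step 3: [beta@0] (if false then false else (4 == ((let v = 8 in (\w.v)) (\p.8))))
step 4: [if@root] (4 == ((let v = 8 in (\w.v)) (\p.8)))

Answer: if at root : (if false then false else (4 == ((let v = 8 in (\w.v)) (\p.8))))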